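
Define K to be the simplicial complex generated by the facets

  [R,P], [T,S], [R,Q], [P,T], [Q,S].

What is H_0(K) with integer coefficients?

Order the vertices as P < Q < R < S < T. Listing each simplex with vertices in this order, K has dimension 1 with simplices:

  0-simplices (5): P, Q, R, S, T
  1-simplices (5): PR, PT, QR, QS, ST

Hence C_0 ≅ Z^5, C_1 ≅ Z^5.

∂_1: C_1 → C_0 is given by ∂[p,q] = [q] − [p].
As a 5×5 matrix over Z this has rank 4, with invariant factors (1,1,1,1).

Reading off H_k = ker ∂_k / im ∂_{k+1}:

  H_0: rank C_0 − rank ∂_1 = 5 − 4 = 1, and the invariant factors of ∂_1 are all 1, so H_0 = Z.

H_0 = Z.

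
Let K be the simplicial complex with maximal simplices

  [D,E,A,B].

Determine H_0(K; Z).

H_0 = Z.

Fix the vertex order A < B < D < E and write every simplex with vertices in increasing order. Then dim K = 3 and the simplices of K are:

  0-simplices (4): A, B, D, E
  1-simplices (6): AB, AD, AE, BD, BE, DE
  2-simplices (4): ABD, ABE, ADE, BDE
  3-simplices (1): ABDE

Hence C_0 ≅ Z^4, C_1 ≅ Z^6, C_2 ≅ Z^4, C_3 ≅ Z^1.

The boundary map ∂_1: C_1 → C_0 maps an edge to its endpoints' difference, ∂[p,q] = q − p. For instance
  ∂AE = E − A.
This gives a 4×6 integer matrix of rank 3; reducing to Smith normal form yields diagonal entries (1,1,1).

The boundary map ∂_2: C_2 → C_1 acts by ∂[p,q,r] = [q,r] − [p,r] + [p,q]. For instance
  ∂ABE = BE − AE + AB,
  ∂ABD = BD − AD + AB.
The resulting 6×4 matrix has rank 3, and its Smith normal form has invariant factors (1,1,1).

The boundary map ∂_3: C_3 → C_2 sends each 3-simplex σ to the alternating sum Σ_i (−1)^i (σ with its i-th vertex removed). For instance
  ∂ABDE = BDE − ADE + ABE − ABD.
As a 4×1 matrix over Z this has rank 1, with invariant factors (1).

From H_k ≅ ker(∂_k) / im(∂_{k+1}) we obtain:

  H_0: rank C_0 − rank ∂_1 = 4 − 3 = 1, and the invariant factors of ∂_1 are all 1, so H_0 ≅ Z.

(K is a triangulation of the 3-simplex.)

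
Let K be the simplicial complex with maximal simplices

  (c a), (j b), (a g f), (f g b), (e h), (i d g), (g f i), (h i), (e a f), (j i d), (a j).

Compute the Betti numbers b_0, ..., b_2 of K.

b_0 = 1, b_1 = 3, b_2 = 0.

Take the total order a < b < c < d < e < f < g < h < i < j on the vertex set. Then K (dimension 2) consists of the simplices:

  0-simplices (10): a, b, c, d, e, f, g, h, i, j
  1-simplices (18): ac, ae, af, ag, aj, bf, bg, bj, dg, di, dj, ef, eh, fg, fi, gi, hi, ij
  2-simplices (6): aef, afg, bfg, dgi, dij, fgi

Hence C_0 ≅ Z^10, C_1 ≅ Z^18, C_2 ≅ Z^6.

The boundary map ∂_1: C_1 → C_0 is given by ∂[p,q] = [q] − [p]. For instance
  ∂fg = g − f.
As a 10×18 matrix over Z this has rank 9, with invariant factors (1,1,1,1,1,1,1,1,1).

∂_2: C_2 → C_1 acts by ∂[p,q,r] = [q,r] − [p,r] + [p,q]. For instance
  ∂aef = ef − af + ae,
  ∂afg = fg − ag + af.
As a 18×6 matrix over Z this has rank 6, with invariant factors (1,1,1,1,1,1).

Computing H_k = (kernel of ∂_k) / (image of ∂_{k+1}):

  H_0: rank C_0 − rank ∂_1 = 10 − 9 = 1, and the invariant factors of ∂_1 are all 1, so H_0 = Z.
  H_1: rank ker ∂_1 − rank ∂_2 = (18 − 9) − 6 = 3, and the invariant factors of ∂_2 are all 1, so H_1 = Z^3.
  H_2: rank ker ∂_2 − rank ∂_3 = (6 − 6) − 0 = 0, and there is no ∂_3, so H_2 = 0.

As a check, the Euler characteristic is 10 − 18 + 6 = -2, which agrees with 1 − 3 + 0 = -2.

Hence the Betti numbers are b_0 = 1, b_1 = 3, b_2 = 0.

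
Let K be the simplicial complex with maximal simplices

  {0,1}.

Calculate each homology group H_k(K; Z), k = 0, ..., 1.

Take the total order 0 < 1 on the vertex set. Then K (dimension 1) consists of the simplices:

  0-simplices (2): [0], [1]
  1-simplices (1): [0,1]

Hence C_0 ≅ Z^2, C_1 ≅ Z^1.

Boundary ∂_1: C_1 → C_0 maps an edge to its endpoints' difference, ∂[p,q] = q − p. For instance
  ∂[0,1] = [1] − [0].
The 2×1 boundary matrix has rank 1 and Smith normal form diag(1).

Now H_k = ker ∂_k / im ∂_{k+1}, so:

  H_0: rank C_0 − rank ∂_1 = 2 − 1 = 1, and the invariant factors of ∂_1 are all 1, so H_0 = Z.
  H_1: rank ker ∂_1 − rank ∂_2 = (1 − 1) − 0 = 0, and there is no ∂_2, so H_1 = 0.

H_0 = Z,  H_1 = 0.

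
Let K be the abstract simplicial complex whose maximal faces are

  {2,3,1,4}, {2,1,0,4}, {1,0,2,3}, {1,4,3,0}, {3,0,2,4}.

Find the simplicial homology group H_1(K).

Order the vertices as 0 < 1 < 2 < 3 < 4. Listing each simplex with vertices in this order, K has dimension 3 with simplices:

  0-simplices (5): [0], [1], [2], [3], [4]
  1-simplices (10): [0,1], [0,2], [0,3], [0,4], [1,2], [1,3], [1,4], [2,3], [2,4], [3,4]
  2-simplices (10): [0,1,2], [0,1,3], [0,1,4], [0,2,3], [0,2,4], [0,3,4], [1,2,3], [1,2,4], [1,3,4], [2,3,4]
  3-simplices (5): [0,1,2,3], [0,1,2,4], [0,1,3,4], [0,2,3,4], [1,2,3,4]

giving chain groups C_0 ≅ Z^5, C_1 ≅ Z^10, C_2 ≅ Z^10, C_3 ≅ Z^5.

The boundary map ∂_1: C_1 → C_0 is given by ∂[p,q] = [q] − [p]. For instance
  ∂[3,4] = [4] − [3].
As a 5×10 matrix over Z this has rank 4, with invariant factors (1,1,1,1).

∂_2: C_2 → C_1 acts by ∂[p,q,r] = [q,r] − [p,r] + [p,q]. For instance
  ∂[1,3,4] = [3,4] − [1,4] + [1,3],
  ∂[0,1,3] = [1,3] − [0,3] + [0,1].
As a 10×10 matrix over Z this has rank 6, with invariant factors (1,1,1,1,1,1).

Boundary ∂_3: C_3 → C_2 sends each 3-simplex σ to the alternating sum Σ_i (−1)^i (σ with its i-th vertex removed). For instance
  ∂[0,2,3,4] = [2,3,4] − [0,3,4] + [0,2,4] − [0,2,3],
  ∂[1,2,3,4] = [2,3,4] − [1,3,4] + [1,2,4] − [1,2,3].
This gives a 10×5 integer matrix of rank 4; reducing to Smith normal form yields diagonal entries (1,1,1,1).

Reading off H_k = ker ∂_k / im ∂_{k+1}:

  H_1: rank ker ∂_1 − rank ∂_2 = (10 − 4) − 6 = 0, and the invariant factors of ∂_2 are all 1, so H_1 = 0.

(K is a triangulation of the 3-sphere S^3.)

H_1 ≅ 0.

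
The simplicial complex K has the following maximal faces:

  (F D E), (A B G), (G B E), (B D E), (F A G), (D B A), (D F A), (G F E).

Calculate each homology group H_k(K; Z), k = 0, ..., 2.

H_0 = Z,  H_1 = 0,  H_2 = Z.

We work with the vertex ordering A < B < D < E < F < G. The simplices of K, each written with vertices in increasing order, are:

  0-simplices (6): A, B, D, E, F, G
  1-simplices (12): AB, AD, AF, AG, BD, BE, BG, DE, DF, EF, EG, FG
  2-simplices (8): ABD, ABG, ADF, AFG, BDE, BEG, DEF, EFG

Hence C_0 ≅ Z^6, C_1 ≅ Z^12, C_2 ≅ Z^8.

∂_1: C_1 → C_0 sends each edge [p,q] (with p < q) to q − p.
As a 6×12 matrix over Z this has rank 5, with invariant factors (1,1,1,1,1).

∂_2: C_2 → C_1 acts by ∂[p,q,r] = [q,r] − [p,r] + [p,q]. For instance
  ∂ADF = DF − AF + AD,
  ∂ABD = BD − AD + AB.
As a 12×8 matrix over Z this has rank 7, with invariant factors (1,1,1,1,1,1,1).

Reading off H_k = ker ∂_k / im ∂_{k+1}:

  H_0: rank C_0 − rank ∂_1 = 6 − 5 = 1, and the invariant factors of ∂_1 are all 1, so H_0 ≅ Z.
  H_1: rank ker ∂_1 − rank ∂_2 = (12 − 5) − 7 = 0, and the invariant factors of ∂_2 are all 1, so H_1 ≅ 0.
  H_2: rank ker ∂_2 − rank ∂_3 = (8 − 7) − 0 = 1, and there is no ∂_3, so H_2 ≅ Z.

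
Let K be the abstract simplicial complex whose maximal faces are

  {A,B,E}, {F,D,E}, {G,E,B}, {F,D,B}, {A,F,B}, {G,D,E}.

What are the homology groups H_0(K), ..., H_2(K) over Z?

H_0 = Z,  H_1 = Z,  H_2 = 0.

Take the total order A < B < D < E < F < G on the vertex set. Then K (dimension 2) consists of the simplices:

  0-simplices (6): A, B, D, E, F, G
  1-simplices (12): AB, AE, AF, BD, BE, BF, BG, DE, DF, DG, EF, EG
  2-simplices (6): ABE, ABF, BDF, BEG, DEF, DEG

Hence C_0 ≅ Z^6, C_1 ≅ Z^12, C_2 ≅ Z^6.

∂_1: C_1 → C_0 is given by ∂[p,q] = [q] − [p]. For instance
  ∂BF = F − B.
The resulting 6×12 matrix has rank 5, and its Smith normal form has invariant factors (1,1,1,1,1).

The boundary map ∂_2: C_2 → C_1 sends each 2-simplex [p,q,r] to [q,r] − [p,r] + [p,q]. For instance
  ∂BDF = DF − BF + BD,
  ∂DEF = EF − DF + DE.
As a 12×6 matrix over Z this has rank 6, with invariant factors (1,1,1,1,1,1).

From H_k ≅ ker(∂_k) / im(∂_{k+1}) we obtain:

  H_0: rank C_0 − rank ∂_1 = 6 − 5 = 1, and the invariant factors of ∂_1 are all 1, so H_0 ≅ Z.
  H_1: rank ker ∂_1 − rank ∂_2 = (12 − 5) − 6 = 1, and the invariant factors of ∂_2 are all 1, so H_1 ≅ Z.
  H_2: rank ker ∂_2 − rank ∂_3 = (6 − 6) − 0 = 0, and there is no ∂_3, so H_2 ≅ 0.

As a check, the Euler characteristic is 6 − 12 + 6 = 0, which agrees with 1 − 1 + 0 = 0.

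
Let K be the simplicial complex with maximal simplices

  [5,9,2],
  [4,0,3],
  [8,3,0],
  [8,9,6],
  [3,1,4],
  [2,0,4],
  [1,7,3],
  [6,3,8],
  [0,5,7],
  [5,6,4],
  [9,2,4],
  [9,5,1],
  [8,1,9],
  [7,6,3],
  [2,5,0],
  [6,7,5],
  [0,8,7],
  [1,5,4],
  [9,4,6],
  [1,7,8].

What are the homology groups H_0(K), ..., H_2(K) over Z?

H_0 = Z,  H_1 = Z ⊕ Z/2Z,  H_2 = 0.

K has 10 vertices, 30 edges, 20 triangles.
rank ∂_0 = 0, rank ∂_1 = 9 ⇒ b_0 = 10 − 0 − 9 = 1; all invariant factors of ∂_1 are 1 so no torsion. So H_0 ≅ Z.
rank ∂_1 = 9, rank ∂_2 = 20 ⇒ b_1 = 30 − 9 − 20 = 1; ∂_2 has invariant factor(s) [2] giving torsion. So H_1 ≅ Z ⊕ Z/2Z.
rank ∂_2 = 20, rank ∂_3 = 0 ⇒ b_2 = 20 − 20 − 0 = 0. So H_2 ≅ 0.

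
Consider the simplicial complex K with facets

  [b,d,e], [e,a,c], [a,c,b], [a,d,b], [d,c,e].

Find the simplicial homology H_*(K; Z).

Fix the vertex order a < b < c < d < e and write every simplex with vertices in increasing order. Then dim K = 2 and the simplices of K are:

  0-simplices (5): a, b, c, d, e
  1-simplices (10): ab, ac, ad, ae, bc, bd, be, cd, ce, de
  2-simplices (5): abc, abd, ace, bde, cde

giving chain groups C_0 ≅ Z^5, C_1 ≅ Z^10, C_2 ≅ Z^5.

The boundary map ∂_1: C_1 → C_0 maps an edge to its endpoints' difference, ∂[p,q] = q − p. For instance
  ∂cd = d − c.
As a 5×10 matrix over Z this has rank 4, with invariant factors (1,1,1,1).

∂_2: C_2 → C_1 acts by ∂[p,q,r] = [q,r] − [p,r] + [p,q]. For instance
  ∂abd = bd − ad + ab,
  ∂ace = ce − ae + ac.
The 10×5 boundary matrix has rank 5 and Smith normal form diag(1,1,1,1,1).

From H_k ≅ ker(∂_k) / im(∂_{k+1}) we obtain:

  H_0: rank C_0 − rank ∂_1 = 5 − 4 = 1, and the invariant factors of ∂_1 are all 1, so H_0 = Z.
  H_1: rank ker ∂_1 − rank ∂_2 = (10 − 4) − 5 = 1, and the invariant factors of ∂_2 are all 1, so H_1 = Z.
  H_2: rank ker ∂_2 − rank ∂_3 = (5 − 5) − 0 = 0, and there is no ∂_3, so H_2 = 0.

(K is a triangulation of the Möbius band.)

H_0 ≅ Z,  H_1 ≅ Z,  H_2 = 0.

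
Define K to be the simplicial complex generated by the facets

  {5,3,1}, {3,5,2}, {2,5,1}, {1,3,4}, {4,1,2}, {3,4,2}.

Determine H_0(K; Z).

H_0 = Z.

Order the vertices as 1 < 2 < 3 < 4 < 5. Listing each simplex with vertices in this order, K has dimension 2 with simplices:

  0-simplices (5): [1], [2], [3], [4], [5]
  1-simplices (9): [1,2], [1,3], [1,4], [1,5], [2,3], [2,4], [2,5], [3,4], [3,5]
  2-simplices (6): [1,2,4], [1,2,5], [1,3,4], [1,3,5], [2,3,4], [2,3,5]

Hence C_0 ≅ Z^5, C_1 ≅ Z^9, C_2 ≅ Z^6.

∂_1: C_1 → C_0 sends each edge [p,q] (with p < q) to q − p. For instance
  ∂[3,5] = [5] − [3].
The 5×9 boundary matrix has rank 4 and Smith normal form diag(1,1,1,1).

∂_2: C_2 → C_1 sends each 2-simplex [p,q,r] to [q,r] − [p,r] + [p,q]. For instance
  ∂[1,3,5] = [3,5] − [1,5] + [1,3],
  ∂[1,2,4] = [2,4] − [1,4] + [1,2].
As a 9×6 matrix over Z this has rank 5, with invariant factors (1,1,1,1,1).

Now H_k = ker ∂_k / im ∂_{k+1}, so:

  H_0: rank C_0 − rank ∂_1 = 5 − 4 = 1, and the invariant factors of ∂_1 are all 1, so H_0 = Z.

(K is a triangulation of the 2-sphere S^2.)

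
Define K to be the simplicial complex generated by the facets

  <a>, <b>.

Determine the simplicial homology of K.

K has 2 vertices.
rank ∂_0 = 0, rank ∂_1 = 0 ⇒ b_0 = 2 − 0 − 0 = 2. So H_0 = Z^2.

H_0 = Z^2.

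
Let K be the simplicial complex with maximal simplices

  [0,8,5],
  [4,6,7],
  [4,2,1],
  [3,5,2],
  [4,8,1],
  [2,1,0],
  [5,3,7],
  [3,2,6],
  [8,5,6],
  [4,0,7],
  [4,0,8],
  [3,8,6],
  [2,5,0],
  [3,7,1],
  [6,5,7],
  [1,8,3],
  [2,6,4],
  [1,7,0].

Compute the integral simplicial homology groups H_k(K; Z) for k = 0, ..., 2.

H_0 ≅ Z,  H_1 ≅ Z ⊕ Z/2Z,  H_2 = 0.

We work with the vertex ordering 0 < 1 < 2 < 3 < 4 < 5 < 6 < 7 < 8. The simplices of K, each written with vertices in increasing order, are:

  0-simplices (9): [0], [1], [2], [3], [4], [5], [6], [7], [8]
  1-simplices (27): (27 of them)
  2-simplices (18): [0,1,2], [0,1,7], [0,2,5], [0,4,7], [0,4,8], [0,5,8], [1,2,4], [1,3,7], [1,3,8], [1,4,8], [2,3,5], [2,3,6], [2,4,6], [3,5,7], [3,6,8], [4,6,7], [5,6,7], [5,6,8]

giving chain groups C_0 ≅ Z^9, C_1 ≅ Z^27, C_2 ≅ Z^18.

∂_1: C_1 → C_0 sends each edge [p,q] (with p < q) to q − p. For instance
  ∂[2,6] = [6] − [2].
The 9×27 boundary matrix has rank 8 and Smith normal form diag(1,1,1,1,1,1,1,1).

∂_2: C_2 → C_1 sends each 2-simplex [p,q,r] to [q,r] − [p,r] + [p,q]. For instance
  ∂[5,6,8] = [6,8] − [5,8] + [5,6],
  ∂[1,2,4] = [2,4] − [1,4] + [1,2].
As a 27×18 matrix over Z this has rank 18, with invariant factors (1,1,1,1,1,1,1,1,1,1,1,1,1,1,1,1,1,2).

From H_k ≅ ker(∂_k) / im(∂_{k+1}) we obtain:

  H_0: rank C_0 − rank ∂_1 = 9 − 8 = 1, and the invariant factors of ∂_1 are all 1, so H_0 ≅ Z.
  H_1: rank ker ∂_1 − rank ∂_2 = (27 − 8) − 18 = 1, and ∂_2 has invariant factor 2 > 1, so H_1 ≅ Z ⊕ Z/2Z.
  H_2: rank ker ∂_2 − rank ∂_3 = (18 − 18) − 0 = 0, and there is no ∂_3, so H_2 ≅ 0.

As a check, the Euler characteristic is 9 − 27 + 18 = 0, which agrees with 1 − 1 + 0 = 0.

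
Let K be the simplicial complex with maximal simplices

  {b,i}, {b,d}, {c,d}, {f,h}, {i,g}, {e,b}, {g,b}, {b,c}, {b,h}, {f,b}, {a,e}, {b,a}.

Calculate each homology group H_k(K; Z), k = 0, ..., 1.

H_0 ≅ Z,  H_1 ≅ Z^4.

Order the vertices as a < b < c < d < e < f < g < h < i. Listing each simplex with vertices in this order, K has dimension 1 with simplices:

  0-simplices (9): a, b, c, d, e, f, g, h, i
  1-simplices (12): ab, ae, bc, bd, be, bf, bg, bh, bi, cd, fh, gi

so the chain groups are C_0 ≅ Z^9, C_1 ≅ Z^12.

Boundary ∂_1: C_1 → C_0 sends each edge [p,q] (with p < q) to q − p. For instance
  ∂bf = f − b.
As a 9×12 matrix over Z this has rank 8, with invariant factors (1,1,1,1,1,1,1,1).

From H_k ≅ ker(∂_k) / im(∂_{k+1}) we obtain:

  H_0: rank C_0 − rank ∂_1 = 9 − 8 = 1, and the invariant factors of ∂_1 are all 1, so H_0 ≅ Z.
  H_1: rank ker ∂_1 − rank ∂_2 = (12 − 8) − 0 = 4, and there is no ∂_2, so H_1 ≅ Z^4.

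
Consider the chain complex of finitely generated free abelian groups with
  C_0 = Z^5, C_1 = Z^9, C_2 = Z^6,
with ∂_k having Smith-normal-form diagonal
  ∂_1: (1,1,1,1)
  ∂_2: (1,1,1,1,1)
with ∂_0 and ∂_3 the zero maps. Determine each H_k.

H_0: b_0 = 5 − 0 − 4 = 1; torsion from ∂_1 factors > 1: none. So H_0 ≅ Z.
H_1: b_1 = 9 − 4 − 5 = 0; torsion from ∂_2 factors > 1: none. So H_1 ≅ 0.
H_2: b_2 = 6 − 5 − 0 = 1; torsion from ∂_3 factors > 1: none. So H_2 ≅ Z.

H_0 ≅ Z,  H_1 = 0,  H_2 ≅ Z.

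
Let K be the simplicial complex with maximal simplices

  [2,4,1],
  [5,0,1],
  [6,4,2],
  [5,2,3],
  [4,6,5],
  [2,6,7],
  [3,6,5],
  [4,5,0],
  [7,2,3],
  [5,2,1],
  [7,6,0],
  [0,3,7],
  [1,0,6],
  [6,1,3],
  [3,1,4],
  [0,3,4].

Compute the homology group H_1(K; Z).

Fix the vertex order 0 < 1 < 2 < 3 < 4 < 5 < 6 < 7 and write every simplex with vertices in increasing order. Then dim K = 2 and the simplices of K are:

  0-simplices (8): [0], [1], [2], [3], [4], [5], [6], [7]
  1-simplices (24): (24 of them)
  2-simplices (16): [0,1,5], [0,1,6], [0,3,4], [0,3,7], [0,4,5], [0,6,7], [1,2,4], [1,2,5], [1,3,4], [1,3,6], [2,3,5], [2,3,7], [2,4,6], [2,6,7], [3,5,6], [4,5,6]

giving chain groups C_0 ≅ Z^8, C_1 ≅ Z^24, C_2 ≅ Z^16.

∂_1: C_1 → C_0 sends each edge [p,q] (with p < q) to q − p. For instance
  ∂[4,5] = [5] − [4].
The resulting 8×24 matrix has rank 7, and its Smith normal form has invariant factors (1,1,1,1,1,1,1).

Boundary ∂_2: C_2 → C_1 acts by ∂[p,q,r] = [q,r] − [p,r] + [p,q]. For instance
  ∂[2,3,7] = [3,7] − [2,7] + [2,3],
  ∂[0,1,5] = [1,5] − [0,5] + [0,1].
The resulting 24×16 matrix has rank 15, and its Smith normal form has invariant factors (1,1,1,1,1,1,1,1,1,1,1,1,1,1,1).

Computing H_k = (kernel of ∂_k) / (image of ∂_{k+1}):

  H_1: rank ker ∂_1 − rank ∂_2 = (24 − 7) − 15 = 2, and the invariant factors of ∂_2 are all 1, so H_1 ≅ Z^2.

H_1 ≅ Z^2.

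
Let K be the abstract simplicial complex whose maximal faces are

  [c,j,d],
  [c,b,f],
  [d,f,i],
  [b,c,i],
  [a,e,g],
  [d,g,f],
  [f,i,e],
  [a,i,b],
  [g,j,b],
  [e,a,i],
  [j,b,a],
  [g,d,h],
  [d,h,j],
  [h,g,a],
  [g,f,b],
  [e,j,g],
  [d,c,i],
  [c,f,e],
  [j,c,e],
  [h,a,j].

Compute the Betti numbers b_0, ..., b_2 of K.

We work with the vertex ordering a < b < c < d < e < f < g < h < i < j. The simplices of K, each written with vertices in increasing order, are:

  0-simplices (10): a, b, c, d, e, f, g, h, i, j
  1-simplices (30): ab, ae, ag, ah, ai, aj, bc, bf, bg, bi, bj, cd, ce, cf, ci, cj, df, dg, dh, di, dj, ef, eg, ei, ej, fg, fi, gh, gj, hj
  2-simplices (20): abi, abj, aeg, aei, agh, ahj, bcf, bci, bfg, bgj, cdi, cdj, cef, cej, dfg, dfi, dgh, dhj, efi, egj

so the chain groups are C_0 ≅ Z^10, C_1 ≅ Z^30, C_2 ≅ Z^20.

The boundary map ∂_1: C_1 → C_0 sends each edge [p,q] (with p < q) to q − p. For instance
  ∂ag = g − a.
The resulting 10×30 matrix has rank 9, and its Smith normal form has invariant factors (1,1,1,1,1,1,1,1,1).

The boundary map ∂_2: C_2 → C_1 acts by ∂[p,q,r] = [q,r] − [p,r] + [p,q]. For instance
  ∂aei = ei − ai + ae,
  ∂bcf = cf − bf + bc.
The resulting 30×20 matrix has rank 20, and its Smith normal form has invariant factors (1,1,1,1,1,1,1,1,1,1,1,1,1,1,1,1,1,1,1,2).

Reading off H_k = ker ∂_k / im ∂_{k+1}:

  H_0: rank C_0 − rank ∂_1 = 10 − 9 = 1, and the invariant factors of ∂_1 are all 1, so H_0 = Z.
  H_1: rank ker ∂_1 − rank ∂_2 = (30 − 9) − 20 = 1, and ∂_2 has invariant factor 2 > 1, so H_1 = Z × Z/2.
  H_2: rank ker ∂_2 − rank ∂_3 = (20 − 20) − 0 = 0, and there is no ∂_3, so H_2 = 0.

Hence the Betti numbers are b_0 = 1, b_1 = 1, b_2 = 0.

b_0 = 1, b_1 = 1, b_2 = 0.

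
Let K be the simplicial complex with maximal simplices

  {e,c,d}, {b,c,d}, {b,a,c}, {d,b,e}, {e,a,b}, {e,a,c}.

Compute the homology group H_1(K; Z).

H_1 = 0.

Take the total order a < b < c < d < e on the vertex set. Then K (dimension 2) consists of the simplices:

  0-simplices (5): a, b, c, d, e
  1-simplices (9): ab, ac, ae, bc, bd, be, cd, ce, de
  2-simplices (6): abc, abe, ace, bcd, bde, cde

giving chain groups C_0 ≅ Z^5, C_1 ≅ Z^9, C_2 ≅ Z^6.

∂_1: C_1 → C_0 is given by ∂[p,q] = [q] − [p]. For instance
  ∂ce = e − c.
This gives a 5×9 integer matrix of rank 4; reducing to Smith normal form yields diagonal entries (1,1,1,1).

Boundary ∂_2: C_2 → C_1 sends each 2-simplex [p,q,r] to [q,r] − [p,r] + [p,q]. For instance
  ∂ace = ce − ae + ac,
  ∂bcd = cd − bd + bc.
This gives a 9×6 integer matrix of rank 5; reducing to Smith normal form yields diagonal entries (1,1,1,1,1).

Now H_k = ker ∂_k / im ∂_{k+1}, so:

  H_1: rank ker ∂_1 − rank ∂_2 = (9 − 4) − 5 = 0, and the invariant factors of ∂_2 are all 1, so H_1 = 0.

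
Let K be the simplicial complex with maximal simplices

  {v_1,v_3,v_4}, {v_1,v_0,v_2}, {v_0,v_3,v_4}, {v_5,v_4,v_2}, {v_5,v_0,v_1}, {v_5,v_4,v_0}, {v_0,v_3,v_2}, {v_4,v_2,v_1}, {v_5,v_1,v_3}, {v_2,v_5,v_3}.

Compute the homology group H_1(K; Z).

H_1 = Z_2.

Order the vertices as v_0 < v_1 < v_2 < v_3 < v_4 < v_5. Listing each simplex with vertices in this order, K has dimension 2 with simplices:

  0-simplices (6): [v_0], [v_1], [v_2], [v_3], [v_4], [v_5]
  1-simplices (15): (15 of them)
  2-simplices (10): [v_0,v_1,v_2], [v_0,v_1,v_5], [v_0,v_2,v_3], [v_0,v_3,v_4], [v_0,v_4,v_5], [v_1,v_2,v_4], [v_1,v_3,v_4], [v_1,v_3,v_5], [v_2,v_3,v_5], [v_2,v_4,v_5]

Hence C_0 ≅ Z^6, C_1 ≅ Z^15, C_2 ≅ Z^10.

Boundary ∂_1: C_1 → C_0 sends each edge [p,q] (with p < q) to q − p. For instance
  ∂[v_2,v_3] = [v_3] − [v_2].
This gives a 6×15 integer matrix of rank 5; reducing to Smith normal form yields diagonal entries (1,1,1,1,1).

The boundary map ∂_2: C_2 → C_1 acts by ∂[p,q,r] = [q,r] − [p,r] + [p,q]. For instance
  ∂[v_0,v_2,v_3] = [v_2,v_3] − [v_0,v_3] + [v_0,v_2],
  ∂[v_2,v_4,v_5] = [v_4,v_5] − [v_2,v_5] + [v_2,v_4].
The resulting 15×10 matrix has rank 10, and its Smith normal form has invariant factors (1,1,1,1,1,1,1,1,1,2).

Computing H_k = (kernel of ∂_k) / (image of ∂_{k+1}):

  H_1: rank ker ∂_1 − rank ∂_2 = (15 − 5) − 10 = 0, and ∂_2 has invariant factor 2 > 1, so H_1 = Z_2.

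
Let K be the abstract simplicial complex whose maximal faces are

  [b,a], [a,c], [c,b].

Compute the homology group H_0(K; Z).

Order the vertices as a < b < c. Listing each simplex with vertices in this order, K has dimension 1 with simplices:

  0-simplices (3): a, b, c
  1-simplices (3): ab, ac, bc

so the chain groups are C_0 ≅ Z^3, C_1 ≅ Z^3.

Boundary ∂_1: C_1 → C_0 maps an edge to its endpoints' difference, ∂[p,q] = q − p.
This gives a 3×3 integer matrix of rank 2; reducing to Smith normal form yields diagonal entries (1,1).

Computing H_k = (kernel of ∂_k) / (image of ∂_{k+1}):

  H_0: rank C_0 − rank ∂_1 = 3 − 2 = 1, and the invariant factors of ∂_1 are all 1, so H_0 ≅ Z.

H_0 = Z.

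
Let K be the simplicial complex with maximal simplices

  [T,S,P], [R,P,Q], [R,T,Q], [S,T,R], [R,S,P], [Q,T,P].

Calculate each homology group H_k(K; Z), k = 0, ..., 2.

Fix the vertex order P < Q < R < S < T and write every simplex with vertices in increasing order. Then dim K = 2 and the simplices of K are:

  0-simplices (5): P, Q, R, S, T
  1-simplices (9): PQ, PR, PS, PT, QR, QT, RS, RT, ST
  2-simplices (6): PQR, PQT, PRS, PST, QRT, RST

so the chain groups are C_0 ≅ Z^5, C_1 ≅ Z^9, C_2 ≅ Z^6.

Boundary ∂_1: C_1 → C_0 maps an edge to its endpoints' difference, ∂[p,q] = q − p.
The 5×9 boundary matrix has rank 4 and Smith normal form diag(1,1,1,1).

The boundary map ∂_2: C_2 → C_1 maps a triangle to the signed sum of its edges. For instance
  ∂RST = ST − RT + RS,
  ∂PQT = QT − PT + PQ.
As a 9×6 matrix over Z this has rank 5, with invariant factors (1,1,1,1,1).

From H_k ≅ ker(∂_k) / im(∂_{k+1}) we obtain:

  H_0: rank C_0 − rank ∂_1 = 5 − 4 = 1, and the invariant factors of ∂_1 are all 1, so H_0 = Z.
  H_1: rank ker ∂_1 − rank ∂_2 = (9 − 4) − 5 = 0, and the invariant factors of ∂_2 are all 1, so H_1 = 0.
  H_2: rank ker ∂_2 − rank ∂_3 = (6 − 5) − 0 = 1, and there is no ∂_3, so H_2 = Z.

(K is a triangulation of the 2-sphere S^2.)

H_0 = Z,  H_1 = 0,  H_2 = Z.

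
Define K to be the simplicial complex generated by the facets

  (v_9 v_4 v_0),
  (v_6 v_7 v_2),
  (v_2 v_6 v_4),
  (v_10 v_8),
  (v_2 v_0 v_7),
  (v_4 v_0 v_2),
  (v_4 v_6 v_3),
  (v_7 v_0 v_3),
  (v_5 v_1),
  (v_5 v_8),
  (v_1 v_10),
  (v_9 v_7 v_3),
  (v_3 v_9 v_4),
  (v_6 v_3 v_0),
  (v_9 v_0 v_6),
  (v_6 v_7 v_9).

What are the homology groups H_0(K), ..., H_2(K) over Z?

H_0 ≅ Z^2,  H_1 ≅ Z ⊕ Z/2,  H_2 = 0.

Fix the vertex order v_0 < v_1 < v_2 < v_3 < v_4 < v_5 < v_6 < v_7 < v_8 < v_9 < v_10 and write every simplex with vertices in increasing order. Then dim K = 2 and the simplices of K are:

  0-simplices (11): [v_0], [v_1], [v_2], [v_3], [v_4], [v_5], [v_6], [v_7], [v_8], [v_9], [v_10]
  1-simplices (22): (22 of them)
  2-simplices (12): (12 of them)

so the chain groups are C_0 ≅ Z^11, C_1 ≅ Z^22, C_2 ≅ Z^12.

Boundary ∂_1: C_1 → C_0 sends each edge [p,q] (with p < q) to q − p.
This gives a 11×22 integer matrix of rank 9; reducing to Smith normal form yields diagonal entries (1,1,1,1,1,1,1,1,1).

∂_2: C_2 → C_1 sends each 2-simplex [p,q,r] to [q,r] − [p,r] + [p,q]. For instance
  ∂[v_2,v_6,v_7] = [v_6,v_7] − [v_2,v_7] + [v_2,v_6],
  ∂[v_0,v_3,v_6] = [v_3,v_6] − [v_0,v_6] + [v_0,v_3].
The 22×12 boundary matrix has rank 12 and Smith normal form diag(1,1,1,1,1,1,1,1,1,1,1,2).

Now H_k = ker ∂_k / im ∂_{k+1}, so:

  H_0: rank C_0 − rank ∂_1 = 11 − 9 = 2, and the invariant factors of ∂_1 are all 1, so H_0 = Z^2.
  H_1: rank ker ∂_1 − rank ∂_2 = (22 − 9) − 12 = 1, and ∂_2 has invariant factor 2 > 1, so H_1 = Z ⊕ Z/2.
  H_2: rank ker ∂_2 − rank ∂_3 = (12 − 12) − 0 = 0, and there is no ∂_3, so H_2 = 0.

(K is a triangulation of the disjoint union of the circle S^1 and the real projective plane RP^2.)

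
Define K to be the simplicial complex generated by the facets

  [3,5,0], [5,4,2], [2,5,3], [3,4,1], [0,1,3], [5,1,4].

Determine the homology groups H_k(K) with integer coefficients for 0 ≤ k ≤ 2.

Take the total order 0 < 1 < 2 < 3 < 4 < 5 on the vertex set. Then K (dimension 2) consists of the simplices:

  0-simplices (6): [0], [1], [2], [3], [4], [5]
  1-simplices (12): [0,1], [0,3], [0,5], [1,3], [1,4], [1,5], [2,3], [2,4], [2,5], [3,4], [3,5], [4,5]
  2-simplices (6): [0,1,3], [0,3,5], [1,3,4], [1,4,5], [2,3,5], [2,4,5]

Hence C_0 ≅ Z^6, C_1 ≅ Z^12, C_2 ≅ Z^6.

∂_1: C_1 → C_0 is given by ∂[p,q] = [q] − [p].
The resulting 6×12 matrix has rank 5, and its Smith normal form has invariant factors (1,1,1,1,1).

Boundary ∂_2: C_2 → C_1 maps a triangle to the signed sum of its edges. For instance
  ∂[0,3,5] = [3,5] − [0,5] + [0,3],
  ∂[2,4,5] = [4,5] − [2,5] + [2,4].
The 12×6 boundary matrix has rank 6 and Smith normal form diag(1,1,1,1,1,1).

Computing H_k = (kernel of ∂_k) / (image of ∂_{k+1}):

  H_0: rank C_0 − rank ∂_1 = 6 − 5 = 1, and the invariant factors of ∂_1 are all 1, so H_0 ≅ Z.
  H_1: rank ker ∂_1 − rank ∂_2 = (12 − 5) − 6 = 1, and the invariant factors of ∂_2 are all 1, so H_1 ≅ Z.
  H_2: rank ker ∂_2 − rank ∂_3 = (6 − 6) − 0 = 0, and there is no ∂_3, so H_2 ≅ 0.

H_0 ≅ Z,  H_1 ≅ Z,  H_2 = 0.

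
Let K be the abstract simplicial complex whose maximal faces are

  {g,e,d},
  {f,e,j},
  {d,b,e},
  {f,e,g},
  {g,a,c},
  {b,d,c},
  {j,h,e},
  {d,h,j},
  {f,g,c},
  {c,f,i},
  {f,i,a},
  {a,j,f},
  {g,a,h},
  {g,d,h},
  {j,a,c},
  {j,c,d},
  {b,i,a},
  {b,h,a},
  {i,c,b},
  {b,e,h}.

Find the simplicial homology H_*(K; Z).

H_0 ≅ Z,  H_1 ≅ Z ⊕ Z/2,  H_2 = 0.

Take the total order a < b < c < d < e < f < g < h < i < j on the vertex set. Then K (dimension 2) consists of the simplices:

  0-simplices (10): a, b, c, d, e, f, g, h, i, j
  1-simplices (30): ab, ac, af, ag, ah, ai, aj, bc, bd, be, bh, bi, cd, cf, cg, ci, cj, de, dg, dh, dj, ef, eg, eh, ej, fg, fi, fj, gh, hj
  2-simplices (20): abh, abi, acg, acj, afi, afj, agh, bcd, bci, bde, beh, cdj, cfg, cfi, deg, dgh, dhj, efg, efj, ehj

giving chain groups C_0 ≅ Z^10, C_1 ≅ Z^30, C_2 ≅ Z^20.

Boundary ∂_1: C_1 → C_0 sends each edge [p,q] (with p < q) to q − p.
This gives a 10×30 integer matrix of rank 9; reducing to Smith normal form yields diagonal entries (1,1,1,1,1,1,1,1,1).

∂_2: C_2 → C_1 acts by ∂[p,q,r] = [q,r] − [p,r] + [p,q]. For instance
  ∂bde = de − be + bd,
  ∂bci = ci − bi + bc.
The resulting 30×20 matrix has rank 20, and its Smith normal form has invariant factors (1,1,1,1,1,1,1,1,1,1,1,1,1,1,1,1,1,1,1,2).

From H_k ≅ ker(∂_k) / im(∂_{k+1}) we obtain:

  H_0: rank C_0 − rank ∂_1 = 10 − 9 = 1, and the invariant factors of ∂_1 are all 1, so H_0 ≅ Z.
  H_1: rank ker ∂_1 − rank ∂_2 = (30 − 9) − 20 = 1, and ∂_2 has invariant factor 2 > 1, so H_1 ≅ Z ⊕ Z/2.
  H_2: rank ker ∂_2 − rank ∂_3 = (20 − 20) − 0 = 0, and there is no ∂_3, so H_2 ≅ 0.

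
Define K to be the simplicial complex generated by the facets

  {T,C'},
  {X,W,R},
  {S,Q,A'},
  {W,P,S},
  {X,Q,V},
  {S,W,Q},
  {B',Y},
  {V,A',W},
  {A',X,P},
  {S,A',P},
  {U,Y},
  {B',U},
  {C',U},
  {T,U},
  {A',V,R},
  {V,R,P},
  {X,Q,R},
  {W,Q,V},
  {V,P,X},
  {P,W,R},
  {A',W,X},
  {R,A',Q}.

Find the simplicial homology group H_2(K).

H_2 ≅ Z.

We work with the vertex ordering P < Q < R < S < T < U < V < W < X < Y < A' < B' < C'. The simplices of K, each written with vertices in increasing order, are:

  0-simplices (13): [P], [Q], [R], [S], [T], [U], [V], [W], [X], [Y], [A'], [B'], [C']
  1-simplices (30): (30 of them)
  2-simplices (16): [P,R,V], [P,R,W], [P,S,W], [P,S,A'], [P,V,X], [P,X,A'], [Q,R,X], [Q,R,A'], [Q,S,W], [Q,S,A'], [Q,V,W], [Q,V,X], [R,V,A'], [R,W,X], [V,W,A'], [W,X,A']

Hence C_0 ≅ Z^13, C_1 ≅ Z^30, C_2 ≅ Z^16.

∂_1: C_1 → C_0 is given by ∂[p,q] = [q] − [p]. For instance
  ∂[Q,S] = [S] − [Q].
The resulting 13×30 matrix has rank 11, and its Smith normal form has invariant factors (1,1,1,1,1,1,1,1,1,1,1).

∂_2: C_2 → C_1 sends each 2-simplex [p,q,r] to [q,r] − [p,r] + [p,q]. For instance
  ∂[Q,S,W] = [S,W] − [Q,W] + [Q,S],
  ∂[P,S,W] = [S,W] − [P,W] + [P,S].
The resulting 30×16 matrix has rank 15, and its Smith normal form has invariant factors (1,1,1,1,1,1,1,1,1,1,1,1,1,1,1).

From H_k ≅ ker(∂_k) / im(∂_{k+1}) we obtain:

  H_2: rank ker ∂_2 − rank ∂_3 = (16 − 15) − 0 = 1, and there is no ∂_3, so H_2 = Z.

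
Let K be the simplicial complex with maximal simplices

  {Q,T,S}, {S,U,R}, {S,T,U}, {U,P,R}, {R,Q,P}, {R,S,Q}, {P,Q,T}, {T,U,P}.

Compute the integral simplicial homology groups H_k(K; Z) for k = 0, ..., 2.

Take the total order P < Q < R < S < T < U on the vertex set. Then K (dimension 2) consists of the simplices:

  0-simplices (6): P, Q, R, S, T, U
  1-simplices (12): PQ, PR, PT, PU, QR, QS, QT, RS, RU, ST, SU, TU
  2-simplices (8): PQR, PQT, PRU, PTU, QRS, QST, RSU, STU

giving chain groups C_0 ≅ Z^6, C_1 ≅ Z^12, C_2 ≅ Z^8.

∂_1: C_1 → C_0 is given by ∂[p,q] = [q] − [p].
The 6×12 boundary matrix has rank 5 and Smith normal form diag(1,1,1,1,1).

Boundary ∂_2: C_2 → C_1 sends each 2-simplex [p,q,r] to [q,r] − [p,r] + [p,q]. For instance
  ∂QST = ST − QT + QS,
  ∂RSU = SU − RU + RS.
As a 12×8 matrix over Z this has rank 7, with invariant factors (1,1,1,1,1,1,1).

Reading off H_k = ker ∂_k / im ∂_{k+1}:

  H_0: rank C_0 − rank ∂_1 = 6 − 5 = 1, and the invariant factors of ∂_1 are all 1, so H_0 ≅ Z.
  H_1: rank ker ∂_1 − rank ∂_2 = (12 − 5) − 7 = 0, and the invariant factors of ∂_2 are all 1, so H_1 ≅ 0.
  H_2: rank ker ∂_2 − rank ∂_3 = (8 − 7) − 0 = 1, and there is no ∂_3, so H_2 ≅ Z.

H_0 = Z,  H_1 = 0,  H_2 = Z.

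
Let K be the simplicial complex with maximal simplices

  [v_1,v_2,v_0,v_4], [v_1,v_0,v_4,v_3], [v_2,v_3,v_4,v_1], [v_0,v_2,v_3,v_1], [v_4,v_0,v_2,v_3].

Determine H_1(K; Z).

H_1 = 0.

We work with the vertex ordering v_0 < v_1 < v_2 < v_3 < v_4. The simplices of K, each written with vertices in increasing order, are:

  0-simplices (5): [v_0], [v_1], [v_2], [v_3], [v_4]
  1-simplices (10): [v_0,v_1], [v_0,v_2], [v_0,v_3], [v_0,v_4], [v_1,v_2], [v_1,v_3], [v_1,v_4], [v_2,v_3], [v_2,v_4], [v_3,v_4]
  2-simplices (10): [v_0,v_1,v_2], [v_0,v_1,v_3], [v_0,v_1,v_4], [v_0,v_2,v_3], [v_0,v_2,v_4], [v_0,v_3,v_4], [v_1,v_2,v_3], [v_1,v_2,v_4], [v_1,v_3,v_4], [v_2,v_3,v_4]
  3-simplices (5): [v_0,v_1,v_2,v_3], [v_0,v_1,v_2,v_4], [v_0,v_1,v_3,v_4], [v_0,v_2,v_3,v_4], [v_1,v_2,v_3,v_4]

so the chain groups are C_0 ≅ Z^5, C_1 ≅ Z^10, C_2 ≅ Z^10, C_3 ≅ Z^5.

The boundary map ∂_1: C_1 → C_0 is given by ∂[p,q] = [q] − [p]. For instance
  ∂[v_0,v_1] = [v_1] − [v_0].
This gives a 5×10 integer matrix of rank 4; reducing to Smith normal form yields diagonal entries (1,1,1,1).

The boundary map ∂_2: C_2 → C_1 sends each 2-simplex [p,q,r] to [q,r] − [p,r] + [p,q]. For instance
  ∂[v_1,v_2,v_4] = [v_2,v_4] − [v_1,v_4] + [v_1,v_2],
  ∂[v_2,v_3,v_4] = [v_3,v_4] − [v_2,v_4] + [v_2,v_3].
The resulting 10×10 matrix has rank 6, and its Smith normal form has invariant factors (1,1,1,1,1,1).

∂_3: C_3 → C_2 sends each 3-simplex σ to the alternating sum Σ_i (−1)^i (σ with its i-th vertex removed). For instance
  ∂[v_0,v_1,v_2,v_4] = [v_1,v_2,v_4] − [v_0,v_2,v_4] + [v_0,v_1,v_4] − [v_0,v_1,v_2],
  ∂[v_1,v_2,v_3,v_4] = [v_2,v_3,v_4] − [v_1,v_3,v_4] + [v_1,v_2,v_4] − [v_1,v_2,v_3].
As a 10×5 matrix over Z this has rank 4, with invariant factors (1,1,1,1).

Now H_k = ker ∂_k / im ∂_{k+1}, so:

  H_1: rank ker ∂_1 − rank ∂_2 = (10 − 4) − 6 = 0, and the invariant factors of ∂_2 are all 1, so H_1 ≅ 0.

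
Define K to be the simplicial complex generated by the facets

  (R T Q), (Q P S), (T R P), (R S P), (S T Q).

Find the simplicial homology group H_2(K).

H_2 ≅ 0.

Fix the vertex order P < Q < R < S < T and write every simplex with vertices in increasing order. Then dim K = 2 and the simplices of K are:

  0-simplices (5): P, Q, R, S, T
  1-simplices (10): PQ, PR, PS, PT, QR, QS, QT, RS, RT, ST
  2-simplices (5): PQS, PRS, PRT, QRT, QST

Hence C_0 ≅ Z^5, C_1 ≅ Z^10, C_2 ≅ Z^5.

The boundary map ∂_1: C_1 → C_0 sends each edge [p,q] (with p < q) to q − p. For instance
  ∂QR = R − Q.
The resulting 5×10 matrix has rank 4, and its Smith normal form has invariant factors (1,1,1,1).

∂_2: C_2 → C_1 maps a triangle to the signed sum of its edges. For instance
  ∂PQS = QS − PS + PQ,
  ∂QST = ST − QT + QS.
The 10×5 boundary matrix has rank 5 and Smith normal form diag(1,1,1,1,1).

Reading off H_k = ker ∂_k / im ∂_{k+1}:

  H_2: rank ker ∂_2 − rank ∂_3 = (5 − 5) − 0 = 0, and there is no ∂_3, so H_2 = 0.

(K is a triangulation of the Möbius band.)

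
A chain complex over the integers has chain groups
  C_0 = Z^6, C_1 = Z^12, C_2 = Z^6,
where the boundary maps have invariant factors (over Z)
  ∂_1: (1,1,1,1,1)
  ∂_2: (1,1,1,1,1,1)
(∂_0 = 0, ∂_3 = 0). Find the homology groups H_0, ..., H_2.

H_0 = Z,  H_1 = Z,  H_2 = 0.

H_0: b_0 = 6 − 0 − 5 = 1; torsion from ∂_1 factors > 1: none. So H_0 = Z.
H_1: b_1 = 12 − 5 − 6 = 1; torsion from ∂_2 factors > 1: none. So H_1 = Z.
H_2: b_2 = 6 − 6 − 0 = 0; torsion from ∂_3 factors > 1: none. So H_2 = 0.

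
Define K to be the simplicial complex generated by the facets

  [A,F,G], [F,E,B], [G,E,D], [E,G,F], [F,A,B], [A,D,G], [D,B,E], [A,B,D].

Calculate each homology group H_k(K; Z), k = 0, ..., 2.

H_0 ≅ Z,  H_1 = 0,  H_2 ≅ Z.

K has 6 vertices, 12 edges, 8 triangles.
rank ∂_0 = 0, rank ∂_1 = 5 ⇒ b_0 = 6 − 0 − 5 = 1; all invariant factors of ∂_1 are 1 so no torsion. So H_0 ≅ Z.
rank ∂_1 = 5, rank ∂_2 = 7 ⇒ b_1 = 12 − 5 − 7 = 0; all invariant factors of ∂_2 are 1 so no torsion. So H_1 ≅ 0.
rank ∂_2 = 7, rank ∂_3 = 0 ⇒ b_2 = 8 − 7 − 0 = 1. So H_2 ≅ Z.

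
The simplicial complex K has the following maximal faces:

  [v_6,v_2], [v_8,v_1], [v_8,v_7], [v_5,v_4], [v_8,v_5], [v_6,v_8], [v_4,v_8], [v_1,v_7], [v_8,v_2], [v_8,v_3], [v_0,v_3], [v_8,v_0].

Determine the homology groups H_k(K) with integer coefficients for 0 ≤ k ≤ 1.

Order the vertices as v_0 < v_1 < v_2 < v_3 < v_4 < v_5 < v_6 < v_7 < v_8. Listing each simplex with vertices in this order, K has dimension 1 with simplices:

  0-simplices (9): [v_0], [v_1], [v_2], [v_3], [v_4], [v_5], [v_6], [v_7], [v_8]
  1-simplices (12): [v_0,v_3], [v_0,v_8], [v_1,v_7], [v_1,v_8], [v_2,v_6], [v_2,v_8], [v_3,v_8], [v_4,v_5], [v_4,v_8], [v_5,v_8], [v_6,v_8], [v_7,v_8]

giving chain groups C_0 ≅ Z^9, C_1 ≅ Z^12.

The boundary map ∂_1: C_1 → C_0 is given by ∂[p,q] = [q] − [p]. For instance
  ∂[v_1,v_8] = [v_8] − [v_1].
The resulting 9×12 matrix has rank 8, and its Smith normal form has invariant factors (1,1,1,1,1,1,1,1).

From H_k ≅ ker(∂_k) / im(∂_{k+1}) we obtain:

  H_0: rank C_0 − rank ∂_1 = 9 − 8 = 1, and the invariant factors of ∂_1 are all 1, so H_0 ≅ Z.
  H_1: rank ker ∂_1 − rank ∂_2 = (12 − 8) − 0 = 4, and there is no ∂_2, so H_1 ≅ Z^4.

H_0 = Z,  H_1 = Z^4.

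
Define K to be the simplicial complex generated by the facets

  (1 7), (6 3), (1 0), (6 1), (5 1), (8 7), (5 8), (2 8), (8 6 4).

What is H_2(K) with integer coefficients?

H_2 = 0.

Take the total order 0 < 1 < 2 < 3 < 4 < 5 < 6 < 7 < 8 on the vertex set. Then K (dimension 2) consists of the simplices:

  0-simplices (9): [0], [1], [2], [3], [4], [5], [6], [7], [8]
  1-simplices (11): [0,1], [1,5], [1,6], [1,7], [2,8], [3,6], [4,6], [4,8], [5,8], [6,8], [7,8]
  2-simplices (1): [4,6,8]

giving chain groups C_0 ≅ Z^9, C_1 ≅ Z^11, C_2 ≅ Z^1.

Boundary ∂_1: C_1 → C_0 sends each edge [p,q] (with p < q) to q − p.
The 9×11 boundary matrix has rank 8 and Smith normal form diag(1,1,1,1,1,1,1,1).

The boundary map ∂_2: C_2 → C_1 acts by ∂[p,q,r] = [q,r] − [p,r] + [p,q]. For instance
  ∂[4,6,8] = [6,8] − [4,8] + [4,6].
This gives a 11×1 integer matrix of rank 1; reducing to Smith normal form yields diagonal entries (1).

Now H_k = ker ∂_k / im ∂_{k+1}, so:

  H_2: rank ker ∂_2 − rank ∂_3 = (1 − 1) − 0 = 0, and there is no ∂_3, so H_2 ≅ 0.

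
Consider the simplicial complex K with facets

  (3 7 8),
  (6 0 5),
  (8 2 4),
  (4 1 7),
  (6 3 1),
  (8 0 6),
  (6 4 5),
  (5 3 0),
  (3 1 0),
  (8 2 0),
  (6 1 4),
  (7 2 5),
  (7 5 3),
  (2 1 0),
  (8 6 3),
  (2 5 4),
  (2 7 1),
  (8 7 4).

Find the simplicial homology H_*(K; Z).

We work with the vertex ordering 0 < 1 < 2 < 3 < 4 < 5 < 6 < 7 < 8. The simplices of K, each written with vertices in increasing order, are:

  0-simplices (9): [0], [1], [2], [3], [4], [5], [6], [7], [8]
  1-simplices (27): (27 of them)
  2-simplices (18): [0,1,2], [0,1,3], [0,2,8], [0,3,5], [0,5,6], [0,6,8], [1,2,7], [1,3,6], [1,4,6], [1,4,7], [2,4,5], [2,4,8], [2,5,7], [3,5,7], [3,6,8], [3,7,8], [4,5,6], [4,7,8]

so the chain groups are C_0 ≅ Z^9, C_1 ≅ Z^27, C_2 ≅ Z^18.

∂_1: C_1 → C_0 is given by ∂[p,q] = [q] − [p].
The 9×27 boundary matrix has rank 8 and Smith normal form diag(1,1,1,1,1,1,1,1).

The boundary map ∂_2: C_2 → C_1 acts by ∂[p,q,r] = [q,r] − [p,r] + [p,q]. For instance
  ∂[1,4,7] = [4,7] − [1,7] + [1,4],
  ∂[3,6,8] = [6,8] − [3,8] + [3,6].
The resulting 27×18 matrix has rank 18, and its Smith normal form has invariant factors (1,1,1,1,1,1,1,1,1,1,1,1,1,1,1,1,1,2).

Now H_k = ker ∂_k / im ∂_{k+1}, so:

  H_0: rank C_0 − rank ∂_1 = 9 − 8 = 1, and the invariant factors of ∂_1 are all 1, so H_0 = Z.
  H_1: rank ker ∂_1 − rank ∂_2 = (27 − 8) − 18 = 1, and ∂_2 has invariant factor 2 > 1, so H_1 = Z × Z/2.
  H_2: rank ker ∂_2 − rank ∂_3 = (18 − 18) − 0 = 0, and there is no ∂_3, so H_2 = 0.

As a check, the Euler characteristic is 9 − 27 + 18 = 0, which agrees with 1 − 1 + 0 = 0.
(K is a triangulation of the Klein bottle.)

H_0 ≅ Z,  H_1 ≅ Z × Z/2,  H_2 = 0.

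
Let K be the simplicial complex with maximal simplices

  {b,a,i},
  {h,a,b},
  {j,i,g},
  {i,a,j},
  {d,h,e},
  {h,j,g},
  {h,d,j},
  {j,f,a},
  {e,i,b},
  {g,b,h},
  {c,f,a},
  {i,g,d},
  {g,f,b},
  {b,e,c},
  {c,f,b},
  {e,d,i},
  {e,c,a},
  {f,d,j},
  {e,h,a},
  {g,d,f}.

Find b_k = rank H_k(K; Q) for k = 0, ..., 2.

b_0 = 1, b_1 = 1, b_2 = 0.

Order the vertices as a < b < c < d < e < f < g < h < i < j. Listing each simplex with vertices in this order, K has dimension 2 with simplices:

  0-simplices (10): a, b, c, d, e, f, g, h, i, j
  1-simplices (30): ab, ac, ae, af, ah, ai, aj, bc, be, bf, bg, bh, bi, ce, cf, de, df, dg, dh, di, dj, eh, ei, fg, fj, gh, gi, gj, hj, ij
  2-simplices (20): abh, abi, ace, acf, aeh, afj, aij, bce, bcf, bei, bfg, bgh, deh, dei, dfg, dfj, dgi, dhj, ghj, gij

Hence C_0 ≅ Z^10, C_1 ≅ Z^30, C_2 ≅ Z^20.

∂_1: C_1 → C_0 is given by ∂[p,q] = [q] − [p]. For instance
  ∂gj = j − g.
The 10×30 boundary matrix has rank 9 and Smith normal form diag(1,1,1,1,1,1,1,1,1).

Boundary ∂_2: C_2 → C_1 acts by ∂[p,q,r] = [q,r] − [p,r] + [p,q]. For instance
  ∂bfg = fg − bg + bf,
  ∂abi = bi − ai + ab.
The resulting 30×20 matrix has rank 20, and its Smith normal form has invariant factors (1,1,1,1,1,1,1,1,1,1,1,1,1,1,1,1,1,1,1,2).

From H_k ≅ ker(∂_k) / im(∂_{k+1}) we obtain:

  H_0: rank C_0 − rank ∂_1 = 10 − 9 = 1, and the invariant factors of ∂_1 are all 1, so H_0 ≅ Z.
  H_1: rank ker ∂_1 − rank ∂_2 = (30 − 9) − 20 = 1, and ∂_2 has invariant factor 2 > 1, so H_1 ≅ Z ⊕ Z/2.
  H_2: rank ker ∂_2 − rank ∂_3 = (20 − 20) − 0 = 0, and there is no ∂_3, so H_2 ≅ 0.

As a check, the Euler characteristic is 10 − 30 + 20 = 0, which agrees with 1 − 1 + 0 = 0.

Hence the Betti numbers are b_0 = 1, b_1 = 1, b_2 = 0.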